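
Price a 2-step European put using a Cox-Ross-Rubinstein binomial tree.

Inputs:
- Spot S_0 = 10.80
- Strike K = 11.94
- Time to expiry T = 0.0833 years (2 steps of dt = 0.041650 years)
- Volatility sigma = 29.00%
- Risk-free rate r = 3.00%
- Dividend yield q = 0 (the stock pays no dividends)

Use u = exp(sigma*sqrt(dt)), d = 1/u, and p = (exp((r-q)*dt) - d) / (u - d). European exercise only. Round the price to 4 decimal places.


dt = T/N = 0.041650
u = exp(sigma*sqrt(dt)) = 1.060971; d = 1/u = 0.942533
p = (exp((r-q)*dt) - d) / (u - d) = 0.495765
Discount per step: exp(-r*dt) = 0.998751
Stock lattice S(k, i) with i counting down-moves:
  k=0: S(0,0) = 10.8000
  k=1: S(1,0) = 11.4585; S(1,1) = 10.1794
  k=2: S(2,0) = 12.1571; S(2,1) = 10.8000; S(2,2) = 9.5944
Terminal payoffs V(N, i) = max(K - S_T, 0):
  V(2,0) = 0.000000; V(2,1) = 1.140000; V(2,2) = 2.345617
Backward induction: V(k, i) = exp(-r*dt) * [p * V(k+1, i) + (1-p) * V(k+1, i+1)].
  V(1,0) = exp(-r*dt) * [p*0.000000 + (1-p)*1.140000] = 0.574110
  V(1,1) = exp(-r*dt) * [p*1.140000 + (1-p)*2.345617] = 1.745732
  V(0,0) = exp(-r*dt) * [p*0.574110 + (1-p)*1.745732] = 1.163429

Answer: Price = V(0,0) = 1.1634


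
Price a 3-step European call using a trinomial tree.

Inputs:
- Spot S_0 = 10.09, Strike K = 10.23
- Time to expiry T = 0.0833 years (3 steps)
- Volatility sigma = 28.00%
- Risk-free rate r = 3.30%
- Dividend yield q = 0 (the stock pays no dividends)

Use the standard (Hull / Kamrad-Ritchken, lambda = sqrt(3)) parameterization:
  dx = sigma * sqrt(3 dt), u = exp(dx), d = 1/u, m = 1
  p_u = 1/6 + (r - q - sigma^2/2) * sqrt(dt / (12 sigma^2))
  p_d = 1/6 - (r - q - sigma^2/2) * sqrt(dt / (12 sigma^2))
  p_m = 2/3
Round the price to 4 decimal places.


Answer: Price = V(0,0) = 0.2670

Derivation:
dt = T/N = 0.027767; dx = sigma*sqrt(3*dt) = 0.080813
u = exp(dx) = 1.084168; d = 1/u = 0.922366
p_u = 0.165602, p_m = 0.666667, p_d = 0.167732
Discount per step: exp(-r*dt) = 0.999084
Stock lattice S(k, j) with j the centered position index:
  k=0: S(0,+0) = 10.0900
  k=1: S(1,-1) = 9.3067; S(1,+0) = 10.0900; S(1,+1) = 10.9393
  k=2: S(2,-2) = 8.5842; S(2,-1) = 9.3067; S(2,+0) = 10.0900; S(2,+1) = 10.9393; S(2,+2) = 11.8600
  k=3: S(3,-3) = 7.9177; S(3,-2) = 8.5842; S(3,-1) = 9.3067; S(3,+0) = 10.0900; S(3,+1) = 10.9393; S(3,+2) = 11.8600; S(3,+3) = 12.8582
Terminal payoffs V(N, j) = max(S_T - K, 0):
  V(3,-3) = 0.000000; V(3,-2) = 0.000000; V(3,-1) = 0.000000; V(3,+0) = 0.000000; V(3,+1) = 0.709255; V(3,+2) = 1.629990; V(3,+3) = 2.628222
Backward induction: V(k, j) = exp(-r*dt) * [p_u * V(k+1, j+1) + p_m * V(k+1, j) + p_d * V(k+1, j-1)]
  V(2,-2) = exp(-r*dt) * [p_u*0.000000 + p_m*0.000000 + p_d*0.000000] = 0.000000
  V(2,-1) = exp(-r*dt) * [p_u*0.000000 + p_m*0.000000 + p_d*0.000000] = 0.000000
  V(2,+0) = exp(-r*dt) * [p_u*0.709255 + p_m*0.000000 + p_d*0.000000] = 0.117346
  V(2,+1) = exp(-r*dt) * [p_u*1.629990 + p_m*0.709255 + p_d*0.000000] = 0.742085
  V(2,+2) = exp(-r*dt) * [p_u*2.628222 + p_m*1.629990 + p_d*0.709255] = 1.639360
  V(1,-1) = exp(-r*dt) * [p_u*0.117346 + p_m*0.000000 + p_d*0.000000] = 0.019415
  V(1,+0) = exp(-r*dt) * [p_u*0.742085 + p_m*0.117346 + p_d*0.000000] = 0.200937
  V(1,+1) = exp(-r*dt) * [p_u*1.639360 + p_m*0.742085 + p_d*0.117346] = 0.785167
  V(0,+0) = exp(-r*dt) * [p_u*0.785167 + p_m*0.200937 + p_d*0.019415] = 0.266995


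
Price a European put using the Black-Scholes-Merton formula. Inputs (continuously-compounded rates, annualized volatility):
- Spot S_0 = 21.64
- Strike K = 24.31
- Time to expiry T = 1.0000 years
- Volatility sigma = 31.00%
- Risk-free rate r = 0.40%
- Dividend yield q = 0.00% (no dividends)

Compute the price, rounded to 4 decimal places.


Answer: Price = 4.2923

Derivation:
d1 = (ln(S/K) + (r - q + 0.5*sigma^2) * T) / (sigma * sqrt(T)) = -0.20740108
d2 = d1 - sigma * sqrt(T) = -0.51740108
exp(-rT) = 0.99600799; exp(-qT) = 1.00000000
P = K * exp(-rT) * N(-d2) - S_0 * exp(-qT) * N(-d1)
N(-d1) = 0.58215168; N(-d2) = 0.69756190
P = 24.3100 * 0.99600799 * 0.69756190 - 21.6400 * 1.00000000 * 0.58215168 = 4.2923


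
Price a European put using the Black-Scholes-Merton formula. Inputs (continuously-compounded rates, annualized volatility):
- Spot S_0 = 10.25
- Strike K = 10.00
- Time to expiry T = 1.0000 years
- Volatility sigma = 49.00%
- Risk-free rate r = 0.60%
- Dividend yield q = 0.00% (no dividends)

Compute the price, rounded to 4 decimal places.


Answer: Price = 1.8027

Derivation:
d1 = (ln(S/K) + (r - q + 0.5*sigma^2) * T) / (sigma * sqrt(T)) = 0.30763798
d2 = d1 - sigma * sqrt(T) = -0.18236202
exp(-rT) = 0.99401796; exp(-qT) = 1.00000000
P = K * exp(-rT) * N(-d2) - S_0 * exp(-qT) * N(-d1)
N(-d1) = 0.37917891; N(-d2) = 0.57235068
P = 10.0000 * 0.99401796 * 0.57235068 - 10.2500 * 1.00000000 * 0.37917891 = 1.8027


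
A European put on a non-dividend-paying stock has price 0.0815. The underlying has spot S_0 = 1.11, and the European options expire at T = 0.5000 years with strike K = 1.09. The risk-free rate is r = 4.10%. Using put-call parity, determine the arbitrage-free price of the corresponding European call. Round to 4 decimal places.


Put-call parity: C - P = S_0 * exp(-qT) - K * exp(-rT).
S_0 * exp(-qT) = 1.1100 * 1.00000000 = 1.11000000
K * exp(-rT) = 1.0900 * 0.97970870 = 1.06788248
C = P + S*exp(-qT) - K*exp(-rT)
C = 0.0815 + 1.11000000 - 1.06788248 = 0.1236

Answer: Call price = 0.1236


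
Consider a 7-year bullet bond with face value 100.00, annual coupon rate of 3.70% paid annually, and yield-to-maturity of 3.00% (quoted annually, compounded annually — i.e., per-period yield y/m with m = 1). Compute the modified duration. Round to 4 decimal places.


Answer: Modified duration = 6.1274

Derivation:
Coupon per period c = face * coupon_rate / m = 3.700000
Periods per year m = 1; per-period yield y/m = 0.030000
Number of cashflows N = 7
Cashflows (t years, CF_t, discount factor 1/(1+y/m)^(m*t), PV):
  t = 1.0000: CF_t = 3.700000, DF = 0.970874, PV = 3.592233
  t = 2.0000: CF_t = 3.700000, DF = 0.942596, PV = 3.487605
  t = 3.0000: CF_t = 3.700000, DF = 0.915142, PV = 3.386024
  t = 4.0000: CF_t = 3.700000, DF = 0.888487, PV = 3.287402
  t = 5.0000: CF_t = 3.700000, DF = 0.862609, PV = 3.191653
  t = 6.0000: CF_t = 3.700000, DF = 0.837484, PV = 3.098692
  t = 7.0000: CF_t = 103.700000, DF = 0.813092, PV = 84.317590
Price P = sum_t PV_t = 104.361198
First compute Macaulay numerator sum_t t * PV_t:
  t * PV_t at t = 1.0000: 3.592233
  t * PV_t at t = 2.0000: 6.975210
  t * PV_t at t = 3.0000: 10.158072
  t * PV_t at t = 4.0000: 13.149608
  t * PV_t at t = 5.0000: 15.958263
  t * PV_t at t = 6.0000: 18.592150
  t * PV_t at t = 7.0000: 590.223128
Macaulay duration D = 658.648665 / 104.361198 = 6.311241
Modified duration = D / (1 + y/m) = 6.311241 / (1 + 0.030000) = 6.127418


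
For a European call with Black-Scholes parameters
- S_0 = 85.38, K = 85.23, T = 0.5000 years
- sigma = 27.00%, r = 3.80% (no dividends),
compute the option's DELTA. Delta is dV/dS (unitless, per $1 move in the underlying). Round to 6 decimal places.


d1 = 0.2041883276; d2 = 0.0132694967
phi(d1) = 0.3907118412; exp(-qT) = 1.0000000000; exp(-rT) = 0.9811793622
N(d1) = 0.5808968338
Delta = exp(-qT) * N(d1) = 1.0000000000 * 0.5808968338 = 0.580897

Answer: Delta = 0.580897


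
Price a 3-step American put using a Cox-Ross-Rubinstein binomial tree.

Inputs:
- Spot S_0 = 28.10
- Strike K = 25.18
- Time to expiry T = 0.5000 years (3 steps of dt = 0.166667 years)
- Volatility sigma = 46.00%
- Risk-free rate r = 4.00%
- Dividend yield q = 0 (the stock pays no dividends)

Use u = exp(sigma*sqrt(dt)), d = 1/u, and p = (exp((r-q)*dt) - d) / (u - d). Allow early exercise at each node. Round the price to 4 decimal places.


Answer: Price = V(0,0) = 2.1127

Derivation:
dt = T/N = 0.166667
u = exp(sigma*sqrt(dt)) = 1.206585; d = 1/u = 0.828785
p = (exp((r-q)*dt) - d) / (u - d) = 0.470894
Discount per step: exp(-r*dt) = 0.993356
Stock lattice S(k, i) with i counting down-moves:
  k=0: S(0,0) = 28.1000
  k=1: S(1,0) = 33.9050; S(1,1) = 23.2889
  k=2: S(2,0) = 40.9093; S(2,1) = 28.1000; S(2,2) = 19.3015
  k=3: S(3,0) = 49.3606; S(3,1) = 33.9050; S(3,2) = 23.2889; S(3,3) = 15.9968
Terminal payoffs V(N, i) = max(K - S_T, 0):
  V(3,0) = 0.000000; V(3,1) = 0.000000; V(3,2) = 1.891135; V(3,3) = 9.183228
Backward induction: V(k, i) = exp(-r*dt) * [p * V(k+1, i) + (1-p) * V(k+1, i+1)]; then take max(V_cont, immediate exercise) for American.
  V(2,0) = exp(-r*dt) * [p*0.000000 + (1-p)*0.000000] = 0.000000; exercise = 0.000000; V(2,0) = max -> 0.000000
  V(2,1) = exp(-r*dt) * [p*0.000000 + (1-p)*1.891135] = 0.993962; exercise = 0.000000; V(2,1) = max -> 0.993962
  V(2,2) = exp(-r*dt) * [p*1.891135 + (1-p)*9.183228] = 5.711224; exercise = 5.878532; V(2,2) = max -> 5.878532
  V(1,0) = exp(-r*dt) * [p*0.000000 + (1-p)*0.993962] = 0.522417; exercise = 0.000000; V(1,0) = max -> 0.522417
  V(1,1) = exp(-r*dt) * [p*0.993962 + (1-p)*5.878532] = 3.554641; exercise = 1.891135; V(1,1) = max -> 3.554641
  V(0,0) = exp(-r*dt) * [p*0.522417 + (1-p)*3.554641] = 2.112654; exercise = 0.000000; V(0,0) = max -> 2.112654


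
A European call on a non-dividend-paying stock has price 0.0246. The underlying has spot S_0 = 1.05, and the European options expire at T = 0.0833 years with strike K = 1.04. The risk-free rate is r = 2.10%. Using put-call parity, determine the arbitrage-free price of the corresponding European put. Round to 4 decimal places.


Put-call parity: C - P = S_0 * exp(-qT) - K * exp(-rT).
S_0 * exp(-qT) = 1.0500 * 1.00000000 = 1.05000000
K * exp(-rT) = 1.0400 * 0.99825223 = 1.03818232
P = C - S*exp(-qT) + K*exp(-rT)
P = 0.0246 - 1.05000000 + 1.03818232 = 0.0128

Answer: Put price = 0.0128


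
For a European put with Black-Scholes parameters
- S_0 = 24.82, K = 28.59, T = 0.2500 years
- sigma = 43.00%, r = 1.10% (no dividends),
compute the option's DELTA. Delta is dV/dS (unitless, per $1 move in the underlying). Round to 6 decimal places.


d1 = -0.5374173328; d2 = -0.7524173328
phi(d1) = 0.3452980824; exp(-qT) = 1.0000000000; exp(-rT) = 0.9972537778
N(-d1) = 0.7045103134
Delta = -exp(-qT) * N(-d1) = -1.0000000000 * 0.7045103134 = -0.704510

Answer: Delta = -0.704510


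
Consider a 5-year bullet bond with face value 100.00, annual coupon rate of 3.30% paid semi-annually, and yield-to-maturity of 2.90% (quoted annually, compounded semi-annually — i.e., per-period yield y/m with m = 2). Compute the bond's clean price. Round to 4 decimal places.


Answer: Price = 101.8493

Derivation:
Coupon per period c = face * coupon_rate / m = 1.650000
Periods per year m = 2; per-period yield y/m = 0.014500
Number of cashflows N = 10
Cashflows (t years, CF_t, discount factor 1/(1+y/m)^(m*t), PV):
  t = 0.5000: CF_t = 1.650000, DF = 0.985707, PV = 1.626417
  t = 1.0000: CF_t = 1.650000, DF = 0.971619, PV = 1.603171
  t = 1.5000: CF_t = 1.650000, DF = 0.957732, PV = 1.580257
  t = 2.0000: CF_t = 1.650000, DF = 0.944043, PV = 1.557671
  t = 2.5000: CF_t = 1.650000, DF = 0.930550, PV = 1.535408
  t = 3.0000: CF_t = 1.650000, DF = 0.917250, PV = 1.513462
  t = 3.5000: CF_t = 1.650000, DF = 0.904140, PV = 1.491831
  t = 4.0000: CF_t = 1.650000, DF = 0.891217, PV = 1.470508
  t = 4.5000: CF_t = 1.650000, DF = 0.878479, PV = 1.449491
  t = 5.0000: CF_t = 101.650000, DF = 0.865923, PV = 88.021116
Price P = sum_t PV_t = 101.849332


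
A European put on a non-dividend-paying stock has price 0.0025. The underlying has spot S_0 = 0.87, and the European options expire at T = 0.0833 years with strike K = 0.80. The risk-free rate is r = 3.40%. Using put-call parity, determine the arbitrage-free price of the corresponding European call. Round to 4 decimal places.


Answer: Call price = 0.0748

Derivation:
Put-call parity: C - P = S_0 * exp(-qT) - K * exp(-rT).
S_0 * exp(-qT) = 0.8700 * 1.00000000 = 0.87000000
K * exp(-rT) = 0.8000 * 0.99717181 = 0.79773745
C = P + S*exp(-qT) - K*exp(-rT)
C = 0.0025 + 0.87000000 - 0.79773745 = 0.0748


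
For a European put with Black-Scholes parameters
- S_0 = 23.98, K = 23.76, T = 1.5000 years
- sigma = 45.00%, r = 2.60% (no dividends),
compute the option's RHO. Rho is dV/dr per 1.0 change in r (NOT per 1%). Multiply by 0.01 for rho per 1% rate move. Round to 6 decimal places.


Answer: Rho = -19.695228

Derivation:
d1 = 0.3630536717; d2 = -0.1880815204
phi(d1) = 0.3734980417; exp(-qT) = 1.0000000000; exp(-rT) = 0.9617507091
N(-d2) = 0.5745936264
Rho = -K*T*exp(-rT)*N(-d2) = -23.7600 * 1.5000 * 0.9617507091 * 0.5745936264 = -19.695228


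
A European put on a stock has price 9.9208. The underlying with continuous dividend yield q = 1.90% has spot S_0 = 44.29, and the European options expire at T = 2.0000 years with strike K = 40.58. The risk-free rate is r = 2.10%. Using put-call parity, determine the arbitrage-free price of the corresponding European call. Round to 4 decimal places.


Answer: Call price = 13.6484

Derivation:
Put-call parity: C - P = S_0 * exp(-qT) - K * exp(-rT).
S_0 * exp(-qT) = 44.2900 * 0.96271294 = 42.63855615
K * exp(-rT) = 40.5800 * 0.95886978 = 38.91093570
C = P + S*exp(-qT) - K*exp(-rT)
C = 9.9208 + 42.63855615 - 38.91093570 = 13.6484


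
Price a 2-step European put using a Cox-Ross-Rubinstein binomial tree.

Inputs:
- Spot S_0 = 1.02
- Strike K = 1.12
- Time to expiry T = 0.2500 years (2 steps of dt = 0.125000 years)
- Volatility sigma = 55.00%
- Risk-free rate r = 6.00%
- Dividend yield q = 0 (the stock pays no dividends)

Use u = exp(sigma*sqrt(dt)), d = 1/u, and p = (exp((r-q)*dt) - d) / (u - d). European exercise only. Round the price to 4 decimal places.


Answer: Price = V(0,0) = 0.1674

Derivation:
dt = T/N = 0.125000
u = exp(sigma*sqrt(dt)) = 1.214648; d = 1/u = 0.823284
p = (exp((r-q)*dt) - d) / (u - d) = 0.470775
Discount per step: exp(-r*dt) = 0.992528
Stock lattice S(k, i) with i counting down-moves:
  k=0: S(0,0) = 1.0200
  k=1: S(1,0) = 1.2389; S(1,1) = 0.8397
  k=2: S(2,0) = 1.5049; S(2,1) = 1.0200; S(2,2) = 0.6914
Terminal payoffs V(N, i) = max(K - S_T, 0):
  V(2,0) = 0.000000; V(2,1) = 0.100000; V(2,2) = 0.428648
Backward induction: V(k, i) = exp(-r*dt) * [p * V(k+1, i) + (1-p) * V(k+1, i+1)].
  V(1,0) = exp(-r*dt) * [p*0.000000 + (1-p)*0.100000] = 0.052527
  V(1,1) = exp(-r*dt) * [p*0.100000 + (1-p)*0.428648] = 0.271882
  V(0,0) = exp(-r*dt) * [p*0.052527 + (1-p)*0.271882] = 0.167355


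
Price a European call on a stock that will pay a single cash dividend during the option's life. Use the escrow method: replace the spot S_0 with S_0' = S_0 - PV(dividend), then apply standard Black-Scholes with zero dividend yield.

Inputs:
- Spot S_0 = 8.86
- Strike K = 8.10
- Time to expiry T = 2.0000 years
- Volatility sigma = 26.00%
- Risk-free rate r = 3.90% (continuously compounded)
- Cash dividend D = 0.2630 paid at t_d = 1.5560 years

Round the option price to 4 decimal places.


Answer: Price = 1.8170

Derivation:
PV(D) = D * exp(-r * t_d) = 0.2630 * 0.94112059 = 0.24751471
S_0' = S_0 - PV(D) = 8.8600 - 0.24751471 = 8.61248529
d1 = (ln(S_0'/K) + (r + sigma^2/2)*T) / (sigma*sqrt(T)) = 0.56282672
d2 = d1 - sigma*sqrt(T) = 0.19513119
exp(-rT) = 0.92496443
N(d1) = 0.71322356; N(d2) = 0.57735488
C = S_0' * N(d1) - K * exp(-rT) * N(d2) = 8.61248529 * 0.71322356 - 8.1000 * 0.92496443 * 0.57735488 = 1.8170


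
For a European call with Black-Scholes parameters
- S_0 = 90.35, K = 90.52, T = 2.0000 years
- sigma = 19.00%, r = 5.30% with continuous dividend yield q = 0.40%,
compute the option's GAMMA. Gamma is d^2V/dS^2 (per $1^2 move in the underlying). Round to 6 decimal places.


d1 = 0.4920726179; d2 = 0.2233720410
phi(d1) = 0.3534524680; exp(-qT) = 0.9920319148; exp(-rT) = 0.8994246481
Gamma = exp(-qT) * phi(d1) / (S * sigma * sqrt(T)) = 0.9920319148 * 0.3534524680 / (90.3500 * 0.1900 * 1.4142135624) = 0.014443

Answer: Gamma = 0.014443


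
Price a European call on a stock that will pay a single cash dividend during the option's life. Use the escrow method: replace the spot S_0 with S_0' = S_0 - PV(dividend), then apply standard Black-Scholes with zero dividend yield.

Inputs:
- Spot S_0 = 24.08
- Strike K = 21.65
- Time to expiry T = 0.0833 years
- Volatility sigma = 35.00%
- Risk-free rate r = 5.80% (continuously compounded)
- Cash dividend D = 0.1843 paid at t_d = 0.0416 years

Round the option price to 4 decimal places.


PV(D) = D * exp(-r * t_d) = 0.1843 * 0.99759011 = 0.18385586
S_0' = S_0 - PV(D) = 24.0800 - 0.18385586 = 23.89614414
d1 = (ln(S_0'/K) + (r + sigma^2/2)*T) / (sigma*sqrt(T)) = 1.07552357
d2 = d1 - sigma*sqrt(T) = 0.97450748
exp(-rT) = 0.99518025
N(d1) = 0.85892981; N(d2) = 0.83509769
C = S_0' * N(d1) - K * exp(-rT) * N(d2) = 23.89614414 * 0.85892981 - 21.6500 * 0.99518025 * 0.83509769 = 2.5324

Answer: Price = 2.5324


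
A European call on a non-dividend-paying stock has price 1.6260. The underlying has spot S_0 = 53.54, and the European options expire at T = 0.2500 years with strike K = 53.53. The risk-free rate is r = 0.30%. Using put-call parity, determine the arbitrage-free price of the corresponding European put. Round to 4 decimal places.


Put-call parity: C - P = S_0 * exp(-qT) - K * exp(-rT).
S_0 * exp(-qT) = 53.5400 * 1.00000000 = 53.54000000
K * exp(-rT) = 53.5300 * 0.99925028 = 53.48986755
P = C - S*exp(-qT) + K*exp(-rT)
P = 1.6260 - 53.54000000 + 53.48986755 = 1.5759

Answer: Put price = 1.5759


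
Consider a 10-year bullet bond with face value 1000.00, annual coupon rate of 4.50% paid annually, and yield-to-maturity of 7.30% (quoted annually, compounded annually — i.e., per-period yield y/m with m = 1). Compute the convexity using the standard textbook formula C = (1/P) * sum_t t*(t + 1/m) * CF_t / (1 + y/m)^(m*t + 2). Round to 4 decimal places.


Answer: Convexity = 71.0919

Derivation:
Coupon per period c = face * coupon_rate / m = 45.000000
Periods per year m = 1; per-period yield y/m = 0.073000
Number of cashflows N = 10
Cashflows (t years, CF_t, discount factor 1/(1+y/m)^(m*t), PV):
  t = 1.0000: CF_t = 45.000000, DF = 0.931966, PV = 41.938490
  t = 2.0000: CF_t = 45.000000, DF = 0.868561, PV = 39.085266
  t = 3.0000: CF_t = 45.000000, DF = 0.809470, PV = 36.426156
  t = 4.0000: CF_t = 45.000000, DF = 0.754399, PV = 33.947956
  t = 5.0000: CF_t = 45.000000, DF = 0.703075, PV = 31.638356
  t = 6.0000: CF_t = 45.000000, DF = 0.655242, PV = 29.485886
  t = 7.0000: CF_t = 45.000000, DF = 0.610663, PV = 27.479856
  t = 8.0000: CF_t = 45.000000, DF = 0.569118, PV = 25.610304
  t = 9.0000: CF_t = 45.000000, DF = 0.530399, PV = 23.867944
  t = 10.0000: CF_t = 1045.000000, DF = 0.494314, PV = 516.557975
Price P = sum_t PV_t = 806.038190
Convexity numerator sum_t t*(t + 1/m) * CF_t / (1+y/m)^(m*t + 2):
  t = 1.0000: term = 72.852313
  t = 2.0000: term = 203.687734
  t = 3.0000: term = 379.660268
  t = 4.0000: term = 589.717720
  t = 5.0000: term = 824.395694
  t = 6.0000: term = 1075.632779
  t = 7.0000: term = 1336.604882
  t = 8.0000: term = 1601.576879
  t = 9.0000: term = 1865.769896
  t = 10.0000: term = 49352.858511
Convexity = (1/P) * sum = 57302.756676 / 806.038190 = 71.091863


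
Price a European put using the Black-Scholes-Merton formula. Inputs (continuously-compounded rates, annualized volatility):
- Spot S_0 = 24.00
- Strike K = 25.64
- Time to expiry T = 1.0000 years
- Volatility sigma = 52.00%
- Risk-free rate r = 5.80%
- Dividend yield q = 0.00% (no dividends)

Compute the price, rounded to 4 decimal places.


Answer: Price = 5.0415

Derivation:
d1 = (ln(S/K) + (r - q + 0.5*sigma^2) * T) / (sigma * sqrt(T)) = 0.24442346
d2 = d1 - sigma * sqrt(T) = -0.27557654
exp(-rT) = 0.94364995; exp(-qT) = 1.00000000
P = K * exp(-rT) * N(-d2) - S_0 * exp(-qT) * N(-d1)
N(-d1) = 0.40345144; N(-d2) = 0.60856334
P = 25.6400 * 0.94364995 * 0.60856334 - 24.0000 * 1.00000000 * 0.40345144 = 5.0415


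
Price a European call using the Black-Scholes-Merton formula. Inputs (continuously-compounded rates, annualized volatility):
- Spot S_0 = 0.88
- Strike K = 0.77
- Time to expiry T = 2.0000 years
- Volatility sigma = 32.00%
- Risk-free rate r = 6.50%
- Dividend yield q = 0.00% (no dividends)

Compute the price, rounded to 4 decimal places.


d1 = (ln(S/K) + (r - q + 0.5*sigma^2) * T) / (sigma * sqrt(T)) = 0.80860178
d2 = d1 - sigma * sqrt(T) = 0.35605344
exp(-rT) = 0.87809543; exp(-qT) = 1.00000000
C = S_0 * exp(-qT) * N(d1) - K * exp(-rT) * N(d2)
N(d1) = 0.79062788; N(d2) = 0.63909973
C = 0.8800 * 1.00000000 * 0.79062788 - 0.7700 * 0.87809543 * 0.63909973 = 0.2636

Answer: Price = 0.2636


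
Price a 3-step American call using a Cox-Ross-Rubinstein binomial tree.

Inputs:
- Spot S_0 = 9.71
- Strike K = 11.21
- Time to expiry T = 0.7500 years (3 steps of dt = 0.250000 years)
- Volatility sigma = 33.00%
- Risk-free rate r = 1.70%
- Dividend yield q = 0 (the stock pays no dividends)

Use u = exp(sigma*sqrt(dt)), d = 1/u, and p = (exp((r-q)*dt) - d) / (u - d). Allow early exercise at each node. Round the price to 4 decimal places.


dt = T/N = 0.250000
u = exp(sigma*sqrt(dt)) = 1.179393; d = 1/u = 0.847894
p = (exp((r-q)*dt) - d) / (u - d) = 0.471691
Discount per step: exp(-r*dt) = 0.995759
Stock lattice S(k, i) with i counting down-moves:
  k=0: S(0,0) = 9.7100
  k=1: S(1,0) = 11.4519; S(1,1) = 8.2330
  k=2: S(2,0) = 13.5063; S(2,1) = 9.7100; S(2,2) = 6.9807
  k=3: S(3,0) = 15.9292; S(3,1) = 11.4519; S(3,2) = 8.2330; S(3,3) = 5.9189
Terminal payoffs V(N, i) = max(S_T - K, 0):
  V(3,0) = 4.719238; V(3,1) = 0.241907; V(3,2) = 0.000000; V(3,3) = 0.000000
Backward induction: V(k, i) = exp(-r*dt) * [p * V(k+1, i) + (1-p) * V(k+1, i+1)]; then take max(V_cont, immediate exercise) for American.
  V(2,0) = exp(-r*dt) * [p*4.719238 + (1-p)*0.241907] = 2.343842; exercise = 2.296301; V(2,0) = max -> 2.343842
  V(2,1) = exp(-r*dt) * [p*0.241907 + (1-p)*0.000000] = 0.113622; exercise = 0.000000; V(2,1) = max -> 0.113622
  V(2,2) = exp(-r*dt) * [p*0.000000 + (1-p)*0.000000] = 0.000000; exercise = 0.000000; V(2,2) = max -> 0.000000
  V(1,0) = exp(-r*dt) * [p*2.343842 + (1-p)*0.113622] = 1.160653; exercise = 0.241907; V(1,0) = max -> 1.160653
  V(1,1) = exp(-r*dt) * [p*0.113622 + (1-p)*0.000000] = 0.053367; exercise = 0.000000; V(1,1) = max -> 0.053367
  V(0,0) = exp(-r*dt) * [p*1.160653 + (1-p)*0.053367] = 0.573223; exercise = 0.000000; V(0,0) = max -> 0.573223

Answer: Price = V(0,0) = 0.5732


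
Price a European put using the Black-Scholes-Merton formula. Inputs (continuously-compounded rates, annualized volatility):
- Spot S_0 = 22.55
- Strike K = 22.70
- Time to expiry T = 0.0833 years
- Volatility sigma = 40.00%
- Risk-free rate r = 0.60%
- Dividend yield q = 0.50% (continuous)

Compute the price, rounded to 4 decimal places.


Answer: Price = 1.1167

Derivation:
d1 = (ln(S/K) + (r - q + 0.5*sigma^2) * T) / (sigma * sqrt(T)) = 0.00101728
d2 = d1 - sigma * sqrt(T) = -0.11442968
exp(-rT) = 0.99950032; exp(-qT) = 0.99958359
P = K * exp(-rT) * N(-d2) - S_0 * exp(-qT) * N(-d1)
N(-d1) = 0.49959417; N(-d2) = 0.54555141
P = 22.7000 * 0.99950032 * 0.54555141 - 22.5500 * 0.99958359 * 0.49959417 = 1.1167


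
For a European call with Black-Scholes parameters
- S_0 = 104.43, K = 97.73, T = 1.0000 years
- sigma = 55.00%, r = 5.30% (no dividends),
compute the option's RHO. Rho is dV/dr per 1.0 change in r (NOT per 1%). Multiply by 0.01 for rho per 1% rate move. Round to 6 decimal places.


Answer: Rho = 44.196390

Derivation:
d1 = 0.4919243930; d2 = -0.0580756070
phi(d1) = 0.3534782449; exp(-qT) = 1.0000000000; exp(-rT) = 0.9483800125
N(d2) = 0.4768442022
Rho = K*T*exp(-rT)*N(d2) = 97.7300 * 1.0000 * 0.9483800125 * 0.4768442022 = 44.196390


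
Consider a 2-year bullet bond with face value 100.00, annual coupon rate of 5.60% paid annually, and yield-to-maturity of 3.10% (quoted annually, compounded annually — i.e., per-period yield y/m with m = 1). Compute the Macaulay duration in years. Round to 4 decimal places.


Coupon per period c = face * coupon_rate / m = 5.600000
Periods per year m = 1; per-period yield y/m = 0.031000
Number of cashflows N = 2
Cashflows (t years, CF_t, discount factor 1/(1+y/m)^(m*t), PV):
  t = 1.0000: CF_t = 5.600000, DF = 0.969932, PV = 5.431620
  t = 2.0000: CF_t = 105.600000, DF = 0.940768, PV = 99.345131
Price P = sum_t PV_t = 104.776751
Macaulay numerator sum_t t * PV_t:
  t * PV_t at t = 1.0000: 5.431620
  t * PV_t at t = 2.0000: 198.690262
Macaulay duration D = (sum_t t * PV_t) / P = 204.121882 / 104.776751 = 1.948160

Answer: Macaulay duration = 1.9482 years


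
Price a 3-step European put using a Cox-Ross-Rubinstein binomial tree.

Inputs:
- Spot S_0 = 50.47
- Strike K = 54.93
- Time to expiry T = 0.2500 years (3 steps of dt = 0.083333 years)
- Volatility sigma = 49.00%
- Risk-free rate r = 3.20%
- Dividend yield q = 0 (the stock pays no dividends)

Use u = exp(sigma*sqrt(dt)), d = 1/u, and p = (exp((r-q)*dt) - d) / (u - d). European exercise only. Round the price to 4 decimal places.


dt = T/N = 0.083333
u = exp(sigma*sqrt(dt)) = 1.151944; d = 1/u = 0.868098
p = (exp((r-q)*dt) - d) / (u - d) = 0.474103
Discount per step: exp(-r*dt) = 0.997337
Stock lattice S(k, i) with i counting down-moves:
  k=0: S(0,0) = 50.4700
  k=1: S(1,0) = 58.1386; S(1,1) = 43.8129
  k=2: S(2,0) = 66.9724; S(2,1) = 50.4700; S(2,2) = 38.0339
  k=3: S(3,0) = 77.1485; S(3,1) = 58.1386; S(3,2) = 43.8129; S(3,3) = 33.0171
Terminal payoffs V(N, i) = max(K - S_T, 0):
  V(3,0) = 0.000000; V(3,1) = 0.000000; V(3,2) = 11.117100; V(3,3) = 21.912866
Backward induction: V(k, i) = exp(-r*dt) * [p * V(k+1, i) + (1-p) * V(k+1, i+1)].
  V(2,0) = exp(-r*dt) * [p*0.000000 + (1-p)*0.000000] = 0.000000
  V(2,1) = exp(-r*dt) * [p*0.000000 + (1-p)*11.117100] = 5.830875
  V(2,2) = exp(-r*dt) * [p*11.117100 + (1-p)*21.912866] = 16.749830
  V(1,0) = exp(-r*dt) * [p*0.000000 + (1-p)*5.830875] = 3.058271
  V(1,1) = exp(-r*dt) * [p*5.830875 + (1-p)*16.749830] = 11.542295
  V(0,0) = exp(-r*dt) * [p*3.058271 + (1-p)*11.542295] = 7.499964

Answer: Price = V(0,0) = 7.5000


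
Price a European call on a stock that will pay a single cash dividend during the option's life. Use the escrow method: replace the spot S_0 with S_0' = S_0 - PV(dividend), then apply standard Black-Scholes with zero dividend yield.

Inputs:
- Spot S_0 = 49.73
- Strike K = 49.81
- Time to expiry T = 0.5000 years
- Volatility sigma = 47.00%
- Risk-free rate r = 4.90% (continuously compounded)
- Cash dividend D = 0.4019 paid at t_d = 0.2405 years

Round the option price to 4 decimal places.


PV(D) = D * exp(-r * t_d) = 0.4019 * 0.98828467 = 0.39719161
S_0' = S_0 - PV(D) = 49.7300 - 0.39719161 = 49.33280839
d1 = (ln(S_0'/K) + (r + sigma^2/2)*T) / (sigma*sqrt(T)) = 0.21092417
d2 = d1 - sigma*sqrt(T) = -0.12141602
exp(-rT) = 0.97579769
N(d1) = 0.58352678; N(d2) = 0.45168076
C = S_0' * N(d1) - K * exp(-rT) * N(d2) = 49.33280839 * 0.58352678 - 49.8100 * 0.97579769 * 0.45168076 = 6.8333

Answer: Price = 6.8333


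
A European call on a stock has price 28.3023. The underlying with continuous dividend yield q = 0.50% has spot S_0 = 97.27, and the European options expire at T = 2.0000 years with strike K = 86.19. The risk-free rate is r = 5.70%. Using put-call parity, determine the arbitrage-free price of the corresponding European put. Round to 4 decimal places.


Put-call parity: C - P = S_0 * exp(-qT) - K * exp(-rT).
S_0 * exp(-qT) = 97.2700 * 0.99004983 = 96.30214733
K * exp(-rT) = 86.1900 * 0.89225796 = 76.90371322
P = C - S*exp(-qT) + K*exp(-rT)
P = 28.3023 - 96.30214733 + 76.90371322 = 8.9039

Answer: Put price = 8.9039


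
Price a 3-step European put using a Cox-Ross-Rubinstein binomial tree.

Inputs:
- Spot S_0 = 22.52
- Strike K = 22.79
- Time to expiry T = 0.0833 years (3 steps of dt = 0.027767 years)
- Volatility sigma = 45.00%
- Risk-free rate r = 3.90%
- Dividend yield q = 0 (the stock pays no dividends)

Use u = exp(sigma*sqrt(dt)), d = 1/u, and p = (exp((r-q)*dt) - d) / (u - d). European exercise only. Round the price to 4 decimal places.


Answer: Price = V(0,0) = 1.3662

Derivation:
dt = T/N = 0.027767
u = exp(sigma*sqrt(dt)) = 1.077868; d = 1/u = 0.927757
p = (exp((r-q)*dt) - d) / (u - d) = 0.488480
Discount per step: exp(-r*dt) = 0.998918
Stock lattice S(k, i) with i counting down-moves:
  k=0: S(0,0) = 22.5200
  k=1: S(1,0) = 24.2736; S(1,1) = 20.8931
  k=2: S(2,0) = 26.1637; S(2,1) = 22.5200; S(2,2) = 19.3837
  k=3: S(3,0) = 28.2010; S(3,1) = 24.2736; S(3,2) = 20.8931; S(3,3) = 17.9834
Terminal payoffs V(N, i) = max(K - S_T, 0):
  V(3,0) = 0.000000; V(3,1) = 0.000000; V(3,2) = 1.896903; V(3,3) = 4.806605
Backward induction: V(k, i) = exp(-r*dt) * [p * V(k+1, i) + (1-p) * V(k+1, i+1)].
  V(2,0) = exp(-r*dt) * [p*0.000000 + (1-p)*0.000000] = 0.000000
  V(2,1) = exp(-r*dt) * [p*0.000000 + (1-p)*1.896903] = 0.969253
  V(2,2) = exp(-r*dt) * [p*1.896903 + (1-p)*4.806605] = 3.381609
  V(1,0) = exp(-r*dt) * [p*0.000000 + (1-p)*0.969253] = 0.495255
  V(1,1) = exp(-r*dt) * [p*0.969253 + (1-p)*3.381609] = 2.200836
  V(0,0) = exp(-r*dt) * [p*0.495255 + (1-p)*2.200836] = 1.366213


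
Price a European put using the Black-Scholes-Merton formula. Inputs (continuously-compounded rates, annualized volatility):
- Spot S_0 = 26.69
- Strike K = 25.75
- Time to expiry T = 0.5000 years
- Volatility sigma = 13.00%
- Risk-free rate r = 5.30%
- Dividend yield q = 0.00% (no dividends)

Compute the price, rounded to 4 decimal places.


Answer: Price = 0.3522

Derivation:
d1 = (ln(S/K) + (r - q + 0.5*sigma^2) * T) / (sigma * sqrt(T)) = 0.72428770
d2 = d1 - sigma * sqrt(T) = 0.63236381
exp(-rT) = 0.97384804; exp(-qT) = 1.00000000
P = K * exp(-rT) * N(-d2) - S_0 * exp(-qT) * N(-d1)
N(-d1) = 0.23444456; N(-d2) = 0.26357459
P = 25.7500 * 0.97384804 * 0.26357459 - 26.6900 * 1.00000000 * 0.23444456 = 0.3522


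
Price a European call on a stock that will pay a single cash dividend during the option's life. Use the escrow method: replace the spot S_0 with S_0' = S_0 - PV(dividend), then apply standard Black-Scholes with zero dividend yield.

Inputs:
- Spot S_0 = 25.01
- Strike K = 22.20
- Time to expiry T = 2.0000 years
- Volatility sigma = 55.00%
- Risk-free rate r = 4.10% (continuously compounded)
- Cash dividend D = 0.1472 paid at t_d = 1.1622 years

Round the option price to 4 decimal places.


Answer: Price = 9.2713

Derivation:
PV(D) = D * exp(-r * t_d) = 0.1472 * 0.95346725 = 0.14035038
S_0' = S_0 - PV(D) = 25.0100 - 0.14035038 = 24.86964962
d1 = (ln(S_0'/K) + (r + sigma^2/2)*T) / (sigma*sqrt(T)) = 0.64032489
d2 = d1 - sigma*sqrt(T) = -0.13749257
exp(-rT) = 0.92127196
N(d1) = 0.73901930; N(d2) = 0.44532073
C = S_0' * N(d1) - K * exp(-rT) * N(d2) = 24.86964962 * 0.73901930 - 22.2000 * 0.92127196 * 0.44532073 = 9.2713


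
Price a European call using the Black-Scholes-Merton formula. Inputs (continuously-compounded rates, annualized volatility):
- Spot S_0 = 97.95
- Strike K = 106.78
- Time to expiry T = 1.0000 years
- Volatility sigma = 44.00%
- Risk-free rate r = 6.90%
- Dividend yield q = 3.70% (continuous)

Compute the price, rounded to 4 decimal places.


Answer: Price = 14.3873

Derivation:
d1 = (ln(S/K) + (r - q + 0.5*sigma^2) * T) / (sigma * sqrt(T)) = 0.09656023
d2 = d1 - sigma * sqrt(T) = -0.34343977
exp(-rT) = 0.93332668; exp(-qT) = 0.96367614
C = S_0 * exp(-qT) * N(d1) - K * exp(-rT) * N(d2)
N(d1) = 0.53846218; N(d2) = 0.36563382
C = 97.9500 * 0.96367614 * 0.53846218 - 106.7800 * 0.93332668 * 0.36563382 = 14.3873


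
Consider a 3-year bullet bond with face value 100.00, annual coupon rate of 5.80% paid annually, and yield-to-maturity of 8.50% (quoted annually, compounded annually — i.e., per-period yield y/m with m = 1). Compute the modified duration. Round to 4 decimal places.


Coupon per period c = face * coupon_rate / m = 5.800000
Periods per year m = 1; per-period yield y/m = 0.085000
Number of cashflows N = 3
Cashflows (t years, CF_t, discount factor 1/(1+y/m)^(m*t), PV):
  t = 1.0000: CF_t = 5.800000, DF = 0.921659, PV = 5.345622
  t = 2.0000: CF_t = 5.800000, DF = 0.849455, PV = 4.926841
  t = 3.0000: CF_t = 105.800000, DF = 0.782908, PV = 82.831677
Price P = sum_t PV_t = 93.104140
First compute Macaulay numerator sum_t t * PV_t:
  t * PV_t at t = 1.0000: 5.345622
  t * PV_t at t = 2.0000: 9.853681
  t * PV_t at t = 3.0000: 248.495030
Macaulay duration D = 263.694334 / 93.104140 = 2.832251
Modified duration = D / (1 + y/m) = 2.832251 / (1 + 0.085000) = 2.610370

Answer: Modified duration = 2.6104


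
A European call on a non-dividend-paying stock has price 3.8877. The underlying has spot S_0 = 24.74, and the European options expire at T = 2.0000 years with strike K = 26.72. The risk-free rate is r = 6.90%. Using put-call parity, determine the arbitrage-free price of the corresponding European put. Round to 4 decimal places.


Put-call parity: C - P = S_0 * exp(-qT) - K * exp(-rT).
S_0 * exp(-qT) = 24.7400 * 1.00000000 = 24.74000000
K * exp(-rT) = 26.7200 * 0.87109869 = 23.27575704
P = C - S*exp(-qT) + K*exp(-rT)
P = 3.8877 - 24.74000000 + 23.27575704 = 2.4235

Answer: Put price = 2.4235


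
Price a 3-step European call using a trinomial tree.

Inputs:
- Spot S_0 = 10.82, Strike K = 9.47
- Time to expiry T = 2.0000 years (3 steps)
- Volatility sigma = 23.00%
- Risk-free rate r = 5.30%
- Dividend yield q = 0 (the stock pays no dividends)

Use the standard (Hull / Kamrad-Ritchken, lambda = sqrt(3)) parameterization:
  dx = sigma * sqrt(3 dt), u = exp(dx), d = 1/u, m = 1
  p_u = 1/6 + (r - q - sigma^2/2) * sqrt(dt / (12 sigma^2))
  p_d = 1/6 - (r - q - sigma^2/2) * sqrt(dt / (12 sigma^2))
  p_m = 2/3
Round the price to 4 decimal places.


dt = T/N = 0.666667; dx = sigma*sqrt(3*dt) = 0.325269
u = exp(dx) = 1.384403; d = 1/u = 0.722333
p_u = 0.193875, p_m = 0.666667, p_d = 0.139458
Discount per step: exp(-r*dt) = 0.965284
Stock lattice S(k, j) with j the centered position index:
  k=0: S(0,+0) = 10.8200
  k=1: S(1,-1) = 7.8156; S(1,+0) = 10.8200; S(1,+1) = 14.9792
  k=2: S(2,-2) = 5.6455; S(2,-1) = 7.8156; S(2,+0) = 10.8200; S(2,+1) = 14.9792; S(2,+2) = 20.7373
  k=3: S(3,-3) = 4.0779; S(3,-2) = 5.6455; S(3,-1) = 7.8156; S(3,+0) = 10.8200; S(3,+1) = 14.9792; S(3,+2) = 20.7373; S(3,+3) = 28.7088
Terminal payoffs V(N, j) = max(S_T - K, 0):
  V(3,-3) = 0.000000; V(3,-2) = 0.000000; V(3,-1) = 0.000000; V(3,+0) = 1.350000; V(3,+1) = 5.509242; V(3,+2) = 11.267310; V(3,+3) = 19.238798
Backward induction: V(k, j) = exp(-r*dt) * [p_u * V(k+1, j+1) + p_m * V(k+1, j) + p_d * V(k+1, j-1)]
  V(2,-2) = exp(-r*dt) * [p_u*0.000000 + p_m*0.000000 + p_d*0.000000] = 0.000000
  V(2,-1) = exp(-r*dt) * [p_u*1.350000 + p_m*0.000000 + p_d*0.000000] = 0.252645
  V(2,+0) = exp(-r*dt) * [p_u*5.509242 + p_m*1.350000 + p_d*0.000000] = 1.899778
  V(2,+1) = exp(-r*dt) * [p_u*11.267310 + p_m*5.509242 + p_d*1.350000] = 5.835666
  V(2,+2) = exp(-r*dt) * [p_u*19.238798 + p_m*11.267310 + p_d*5.509242] = 11.592835
  V(1,-1) = exp(-r*dt) * [p_u*1.899778 + p_m*0.252645 + p_d*0.000000] = 0.518115
  V(1,+0) = exp(-r*dt) * [p_u*5.835666 + p_m*1.899778 + p_d*0.252645] = 2.348672
  V(1,+1) = exp(-r*dt) * [p_u*11.592835 + p_m*5.835666 + p_d*1.899778] = 6.180657
  V(0,+0) = exp(-r*dt) * [p_u*6.180657 + p_m*2.348672 + p_d*0.518115] = 2.737844

Answer: Price = V(0,0) = 2.7378


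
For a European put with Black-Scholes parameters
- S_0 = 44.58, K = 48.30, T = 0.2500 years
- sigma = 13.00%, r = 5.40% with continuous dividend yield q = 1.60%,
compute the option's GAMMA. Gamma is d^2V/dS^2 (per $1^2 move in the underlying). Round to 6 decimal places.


Answer: Gamma = 0.078654

Derivation:
d1 = -1.0543651185; d2 = -1.1193651185
phi(d1) = 0.2288287356; exp(-qT) = 0.9960079893; exp(-rT) = 0.9865907163
Gamma = exp(-qT) * phi(d1) / (S * sigma * sqrt(T)) = 0.9960079893 * 0.2288287356 / (44.5800 * 0.1300 * 0.5000000000) = 0.078654


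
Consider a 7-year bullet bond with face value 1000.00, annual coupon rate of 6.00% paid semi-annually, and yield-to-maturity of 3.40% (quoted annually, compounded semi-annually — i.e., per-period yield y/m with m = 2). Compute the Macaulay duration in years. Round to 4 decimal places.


Answer: Macaulay duration = 5.9176 years

Derivation:
Coupon per period c = face * coupon_rate / m = 30.000000
Periods per year m = 2; per-period yield y/m = 0.017000
Number of cashflows N = 14
Cashflows (t years, CF_t, discount factor 1/(1+y/m)^(m*t), PV):
  t = 0.5000: CF_t = 30.000000, DF = 0.983284, PV = 29.498525
  t = 1.0000: CF_t = 30.000000, DF = 0.966848, PV = 29.005433
  t = 1.5000: CF_t = 30.000000, DF = 0.950686, PV = 28.520583
  t = 2.0000: CF_t = 30.000000, DF = 0.934795, PV = 28.043838
  t = 2.5000: CF_t = 30.000000, DF = 0.919169, PV = 27.575062
  t = 3.0000: CF_t = 30.000000, DF = 0.903804, PV = 27.114121
  t = 3.5000: CF_t = 30.000000, DF = 0.888696, PV = 26.660886
  t = 4.0000: CF_t = 30.000000, DF = 0.873841, PV = 26.215228
  t = 4.5000: CF_t = 30.000000, DF = 0.859234, PV = 25.777018
  t = 5.0000: CF_t = 30.000000, DF = 0.844871, PV = 25.346134
  t = 5.5000: CF_t = 30.000000, DF = 0.830748, PV = 24.922452
  t = 6.0000: CF_t = 30.000000, DF = 0.816862, PV = 24.505853
  t = 6.5000: CF_t = 30.000000, DF = 0.803207, PV = 24.096217
  t = 7.0000: CF_t = 1030.000000, DF = 0.789781, PV = 813.474388
Price P = sum_t PV_t = 1160.755737
Macaulay numerator sum_t t * PV_t:
  t * PV_t at t = 0.5000: 14.749263
  t * PV_t at t = 1.0000: 29.005433
  t * PV_t at t = 1.5000: 42.780874
  t * PV_t at t = 2.0000: 56.087675
  t * PV_t at t = 2.5000: 68.937654
  t * PV_t at t = 3.0000: 81.342364
  t * PV_t at t = 3.5000: 93.313102
  t * PV_t at t = 4.0000: 104.860910
  t * PV_t at t = 4.5000: 115.996582
  t * PV_t at t = 5.0000: 126.730670
  t * PV_t at t = 5.5000: 137.073487
  t * PV_t at t = 6.0000: 147.035117
  t * PV_t at t = 6.5000: 156.625411
  t * PV_t at t = 7.0000: 5694.320715
Macaulay duration D = (sum_t t * PV_t) / P = 6868.859257 / 1160.755737 = 5.917575


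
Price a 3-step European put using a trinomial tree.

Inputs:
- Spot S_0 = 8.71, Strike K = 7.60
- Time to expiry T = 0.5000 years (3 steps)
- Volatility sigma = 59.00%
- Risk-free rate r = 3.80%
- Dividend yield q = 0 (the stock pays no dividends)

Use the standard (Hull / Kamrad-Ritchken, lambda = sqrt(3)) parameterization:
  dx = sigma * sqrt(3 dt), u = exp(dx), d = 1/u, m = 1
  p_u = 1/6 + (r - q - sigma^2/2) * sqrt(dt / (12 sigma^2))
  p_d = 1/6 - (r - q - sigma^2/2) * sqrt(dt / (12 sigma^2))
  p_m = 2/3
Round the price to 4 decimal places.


Answer: Price = V(0,0) = 0.8187

Derivation:
dt = T/N = 0.166667; dx = sigma*sqrt(3*dt) = 0.417193
u = exp(dx) = 1.517695; d = 1/u = 0.658894
p_u = 0.139491, p_m = 0.666667, p_d = 0.193842
Discount per step: exp(-r*dt) = 0.993687
Stock lattice S(k, j) with j the centered position index:
  k=0: S(0,+0) = 8.7100
  k=1: S(1,-1) = 5.7390; S(1,+0) = 8.7100; S(1,+1) = 13.2191
  k=2: S(2,-2) = 3.7814; S(2,-1) = 5.7390; S(2,+0) = 8.7100; S(2,+1) = 13.2191; S(2,+2) = 20.0626
  k=3: S(3,-3) = 2.4915; S(3,-2) = 3.7814; S(3,-1) = 5.7390; S(3,+0) = 8.7100; S(3,+1) = 13.2191; S(3,+2) = 20.0626; S(3,+3) = 30.4489
Terminal payoffs V(N, j) = max(K - S_T, 0):
  V(3,-3) = 5.108480; V(3,-2) = 3.818632; V(3,-1) = 1.861036; V(3,+0) = 0.000000; V(3,+1) = 0.000000; V(3,+2) = 0.000000; V(3,+3) = 0.000000
Backward induction: V(k, j) = exp(-r*dt) * [p_u * V(k+1, j+1) + p_m * V(k+1, j) + p_d * V(k+1, j-1)]
  V(2,-2) = exp(-r*dt) * [p_u*1.861036 + p_m*3.818632 + p_d*5.108480] = 3.771630
  V(2,-1) = exp(-r*dt) * [p_u*0.000000 + p_m*1.861036 + p_d*3.818632] = 1.968397
  V(2,+0) = exp(-r*dt) * [p_u*0.000000 + p_m*0.000000 + p_d*1.861036] = 0.358470
  V(2,+1) = exp(-r*dt) * [p_u*0.000000 + p_m*0.000000 + p_d*0.000000] = 0.000000
  V(2,+2) = exp(-r*dt) * [p_u*0.000000 + p_m*0.000000 + p_d*0.000000] = 0.000000
  V(1,-1) = exp(-r*dt) * [p_u*0.358470 + p_m*1.968397 + p_d*3.771630] = 2.080153
  V(1,+0) = exp(-r*dt) * [p_u*0.000000 + p_m*0.358470 + p_d*1.968397] = 0.616621
  V(1,+1) = exp(-r*dt) * [p_u*0.000000 + p_m*0.000000 + p_d*0.358470] = 0.069048
  V(0,+0) = exp(-r*dt) * [p_u*0.069048 + p_m*0.616621 + p_d*2.080153] = 0.818732


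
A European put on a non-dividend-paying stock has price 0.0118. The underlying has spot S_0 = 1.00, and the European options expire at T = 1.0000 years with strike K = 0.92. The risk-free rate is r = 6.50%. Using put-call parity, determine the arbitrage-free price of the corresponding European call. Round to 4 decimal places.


Put-call parity: C - P = S_0 * exp(-qT) - K * exp(-rT).
S_0 * exp(-qT) = 1.0000 * 1.00000000 = 1.00000000
K * exp(-rT) = 0.9200 * 0.93706746 = 0.86210207
C = P + S*exp(-qT) - K*exp(-rT)
C = 0.0118 + 1.00000000 - 0.86210207 = 0.1497

Answer: Call price = 0.1497
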